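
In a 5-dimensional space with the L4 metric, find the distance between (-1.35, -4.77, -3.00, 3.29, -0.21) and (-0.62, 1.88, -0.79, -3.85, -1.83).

(Σ|x_i - y_i|^4)^(1/4) = (|-1.35 - (-0.62)|^4 + |-4.77 - 1.88|^4 + |-3 - (-0.79)|^4 + |3.29 - (-3.85)|^4 + |-0.21 - (-1.83)|^4)^(1/4)
= (0.73^4 + 6.65^4 + 2.21^4 + 7.14^4 + 1.62^4)^(1/4) ≈ (0.284 + 1955.6295 + 23.8544 + 2598.9196 + 6.8875)^(1/4) = (4585.575)^(1/4) ≈ 8.229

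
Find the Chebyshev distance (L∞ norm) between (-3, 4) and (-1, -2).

max(|x_i - y_i|) = max(|-3 - (-1)|, |4 - (-2)|) = max(2, 6) = 6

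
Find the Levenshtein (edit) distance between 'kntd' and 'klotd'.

Let D[i][j] be the edit distance between the first i characters of 'kntd' and the first j characters of 'klotd', with D[i][0] = i, D[0][j] = j, and D[i][j] = D[i-1][j-1] if the characters match, else 1 + min(D[i-1][j], D[i][j-1], D[i-1][j-1]). Filling the table (rows: prefixes of 'kntd', columns: prefixes of 'klotd'):
     ε  k  l  o  t  d
  ε  0  1  2  3  4  5
  k  1  0  1  2  3  4
  n  2  1  1  2  3  4
  t  3  2  2  2  2  3
  d  4  3  3  3  3  2
The bottom-right entry gives D[4][5] = 2, so no sequence of fewer than 2 edits works. Backtracking through the table gives one optimal edit sequence (2 edits):
  kntd → klntd (ins l @2)
  klntd → klotd (sub n→o @3)
Edit distance = 2.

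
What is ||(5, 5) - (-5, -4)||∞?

max(|x_i - y_i|) = max(|5 - (-5)|, |5 - (-4)|) = max(10, 9) = 10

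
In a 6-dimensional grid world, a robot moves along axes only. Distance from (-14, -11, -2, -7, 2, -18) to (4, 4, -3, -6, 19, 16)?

Σ|x_i - y_i| = |-14 - 4| + |-11 - 4| + |-2 - (-3)| + |-7 - (-6)| + |2 - 19| + |-18 - 16| = 18 + 15 + 1 + 1 + 17 + 34 = 86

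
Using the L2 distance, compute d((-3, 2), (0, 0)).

(Σ|x_i - y_i|^2)^(1/2) = (|-3 - 0|^2 + |2 - 0|^2)^(1/2)
= (3^2 + 2^2)^(1/2) = (9 + 4)^(1/2) = (13)^(1/2) ≈ 3.6056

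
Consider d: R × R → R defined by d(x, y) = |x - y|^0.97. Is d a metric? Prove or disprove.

Yes. With 0 < p = 0.97 ≤ 1, d(x,y) = |x-y|^0.97 is a metric on R. Non-negativity and symmetry are immediate; |x-y|^0.97 = 0 ⟺ |x-y| = 0 ⟺ x = y. For the triangle inequality, the function t ↦ t^0.97 is subadditive on [0,∞) when p ≤ 1, so |x-z|^0.97 ≤ (|x-y| + |y-z|)^0.97 ≤ |x-y|^0.97 + |y-z|^0.97.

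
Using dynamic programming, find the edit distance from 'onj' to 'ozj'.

Let D[i][j] be the edit distance between the first i characters of 'onj' and the first j characters of 'ozj', with D[i][0] = i, D[0][j] = j, and D[i][j] = D[i-1][j-1] if the characters match, else 1 + min(D[i-1][j], D[i][j-1], D[i-1][j-1]). Filling the table (rows: prefixes of 'onj', columns: prefixes of 'ozj'):
     ε  o  z  j
  ε  0  1  2  3
  o  1  0  1  2
  n  2  1  1  2
  j  3  2  2  1
The bottom-right entry gives D[3][3] = 1, so no sequence of fewer than 1 edit works. Backtracking through the table gives one optimal edit sequence (1 edit):
  onj → ozj (sub n→z @2)
Edit distance = 1.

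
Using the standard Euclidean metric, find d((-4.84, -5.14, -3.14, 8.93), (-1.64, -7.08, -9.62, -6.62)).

√(Σ(x_i - y_i)²) = √((-4.84 - (-1.64))² + (-5.14 - (-7.08))² + (-3.14 - (-9.62))² + (8.93 - (-6.62))²)
= √((-3.2)² + 1.94² + 6.48² + 15.55²) = √(10.24 + 3.7636 + 41.9904 + 241.8025) = √297.7965 ≈ 17.2568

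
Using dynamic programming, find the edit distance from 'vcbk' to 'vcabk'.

Let D[i][j] be the edit distance between the first i characters of 'vcbk' and the first j characters of 'vcabk', with D[i][0] = i, D[0][j] = j, and D[i][j] = D[i-1][j-1] if the characters match, else 1 + min(D[i-1][j], D[i][j-1], D[i-1][j-1]). Filling the table (rows: prefixes of 'vcbk', columns: prefixes of 'vcabk'):
     ε  v  c  a  b  k
  ε  0  1  2  3  4  5
  v  1  0  1  2  3  4
  c  2  1  0  1  2  3
  b  3  2  1  1  1  2
  k  4  3  2  2  2  1
The bottom-right entry gives D[4][5] = 1, so no sequence of fewer than 1 edit works. Backtracking through the table gives one optimal edit sequence (1 edit):
  vcbk → vcabk (ins a @3)
Edit distance = 1.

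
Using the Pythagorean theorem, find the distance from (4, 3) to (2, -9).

√(Σ(x_i - y_i)²) = √((4 - 2)² + (3 - (-9))²)
= √(2² + 12²) = √(4 + 144) = √148 ≈ 12.1655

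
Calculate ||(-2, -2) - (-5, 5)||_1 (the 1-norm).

Σ|x_i - y_i| = |-2 - (-5)| + |-2 - 5| = 3 + 7 = 10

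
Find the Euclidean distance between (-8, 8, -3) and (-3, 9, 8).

√(Σ(x_i - y_i)²) = √((-8 - (-3))² + (8 - 9)² + (-3 - 8)²)
= √((-5)² + (-1)² + (-11)²) = √(25 + 1 + 121) = √147 ≈ 12.1244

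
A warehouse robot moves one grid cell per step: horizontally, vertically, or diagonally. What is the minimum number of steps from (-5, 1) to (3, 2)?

max(|x_i - y_i|) = max(|-5 - 3|, |1 - 2|) = max(8, 1) = 8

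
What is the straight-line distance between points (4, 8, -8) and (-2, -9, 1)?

√(Σ(x_i - y_i)²) = √((4 - (-2))² + (8 - (-9))² + (-8 - 1)²)
= √(6² + 17² + (-9)²) = √(36 + 289 + 81) = √406 ≈ 20.1494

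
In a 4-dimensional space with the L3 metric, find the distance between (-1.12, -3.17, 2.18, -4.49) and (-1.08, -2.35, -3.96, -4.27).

(Σ|x_i - y_i|^3)^(1/3) = (|-1.12 - (-1.08)|^3 + |-3.17 - (-2.35)|^3 + |2.18 - (-3.96)|^3 + |-4.49 - (-4.27)|^3)^(1/3)
= (0.04^3 + 0.82^3 + 6.14^3 + 0.22^3)^(1/3) ≈ (0.0001 + 0.5514 + 231.4755 + 0.0106)^(1/3) = (232.0376)^(1/3) ≈ 6.145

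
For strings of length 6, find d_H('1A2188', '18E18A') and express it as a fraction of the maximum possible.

Differing positions: 2, 3, 6. Hamming distance = 3. The maximum possible Hamming distance for length-6 strings is 6, so d_H/6 = 3/6 = 0.5.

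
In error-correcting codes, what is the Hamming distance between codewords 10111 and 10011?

Differing positions: 3. Hamming distance = 1.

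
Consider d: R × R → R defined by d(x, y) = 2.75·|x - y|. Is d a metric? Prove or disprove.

Yes. Since |x - y| is a metric on R and 2.75 > 0, the positive scalar multiple 2.75·|x - y| is also a metric: scaling by a positive constant preserves non-negativity, identity (d=0 ⟺ |x-y|=0 ⟺ x=y), symmetry, and the triangle inequality.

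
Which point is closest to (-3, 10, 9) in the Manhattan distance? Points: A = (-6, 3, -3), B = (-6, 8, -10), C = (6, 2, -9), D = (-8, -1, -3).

Distances: d(A) = 22, d(B) = 24, d(C) = 35, d(D) = 28. Nearest: A = (-6, 3, -3) with distance 22.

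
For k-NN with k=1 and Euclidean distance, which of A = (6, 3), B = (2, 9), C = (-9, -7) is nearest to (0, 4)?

Distances: d(A) ≈ 6.0828, d(B) ≈ 5.3852, d(C) ≈ 14.2127. Nearest: B = (2, 9) with distance 5.3852.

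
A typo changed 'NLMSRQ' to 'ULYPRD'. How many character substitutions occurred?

Differing positions: 1, 3, 4, 6. Hamming distance = 4.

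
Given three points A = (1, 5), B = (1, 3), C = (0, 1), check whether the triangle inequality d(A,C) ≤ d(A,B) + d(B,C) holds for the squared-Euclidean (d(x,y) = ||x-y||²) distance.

d(A,B) = 0² + 2² = 4, d(B,C) = 1² + 2² = 5, d(A,C) = 1² + 4² = 17.
d(A,C) = 17 > 4 + 5 = 9. Triangle inequality is VIOLATED. (Squared-Euclidean is not a metric — this is a counterexample.)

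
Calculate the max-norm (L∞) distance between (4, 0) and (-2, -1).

max(|x_i - y_i|) = max(|4 - (-2)|, |0 - (-1)|) = max(6, 1) = 6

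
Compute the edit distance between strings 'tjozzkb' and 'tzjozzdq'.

Let D[i][j] be the edit distance between the first i characters of 'tjozzkb' and the first j characters of 'tzjozzdq', with D[i][0] = i, D[0][j] = j, and D[i][j] = D[i-1][j-1] if the characters match, else 1 + min(D[i-1][j], D[i][j-1], D[i-1][j-1]). Filling the table (rows: prefixes of 'tjozzkb', columns: prefixes of 'tzjozzdq'):
     ε  t  z  j  o  z  z  d  q
  ε  0  1  2  3  4  5  6  7  8
  t  1  0  1  2  3  4  5  6  7
  j  2  1  1  1  2  3  4  5  6
  o  3  2  2  2  1  2  3  4  5
  z  4  3  2  3  2  1  2  3  4
  z  5  4  3  3  3  2  1  2  3
  k  6  5  4  4  4  3  2  2  3
  b  7  6  5  5  5  4  3  3  3
The bottom-right entry gives D[7][8] = 3, so no sequence of fewer than 3 edits works. Backtracking through the table gives one optimal edit sequence (3 edits):
  tjozzkb → tzjozzkb (ins z @2)
  tzjozzkb → tzjozzdb (sub k→d @7)
  tzjozzdb → tzjozzdq (sub b→q @8)
Edit distance = 3.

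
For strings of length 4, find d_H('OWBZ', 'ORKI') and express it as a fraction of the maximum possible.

Differing positions: 2, 3, 4. Hamming distance = 3. The maximum possible Hamming distance for length-4 strings is 4, so d_H/4 = 3/4 = 0.75.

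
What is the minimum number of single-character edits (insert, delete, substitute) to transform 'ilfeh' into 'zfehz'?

Let D[i][j] be the edit distance between the first i characters of 'ilfeh' and the first j characters of 'zfehz', with D[i][0] = i, D[0][j] = j, and D[i][j] = D[i-1][j-1] if the characters match, else 1 + min(D[i-1][j], D[i][j-1], D[i-1][j-1]). Filling the table (rows: prefixes of 'ilfeh', columns: prefixes of 'zfehz'):
     ε  z  f  e  h  z
  ε  0  1  2  3  4  5
  i  1  1  2  3  4  5
  l  2  2  2  3  4  5
  f  3  3  2  3  4  5
  e  4  4  3  2  3  4
  h  5  5  4  3  2  3
The bottom-right entry gives D[5][5] = 3, so no sequence of fewer than 3 edits works. Backtracking through the table gives one optimal edit sequence (3 edits):
  ilfeh → lfeh (del i @1)
  lfeh → zfeh (sub l→z @1)
  zfeh → zfehz (ins z @5)
Edit distance = 3.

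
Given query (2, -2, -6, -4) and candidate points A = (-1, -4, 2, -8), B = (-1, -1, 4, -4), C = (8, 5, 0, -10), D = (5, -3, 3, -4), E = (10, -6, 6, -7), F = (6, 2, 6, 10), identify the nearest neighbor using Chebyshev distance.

Distances: d(A) = 8, d(B) = 10, d(C) = 7, d(D) = 9, d(E) = 12, d(F) = 14. Nearest: C = (8, 5, 0, -10) with distance 7.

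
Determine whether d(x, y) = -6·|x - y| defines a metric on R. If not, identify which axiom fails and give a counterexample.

No. With c = -6 < 0, d fails non-negativity: d(5, 7) = -6·|5 - 7| = -6·2 = -12 < 0.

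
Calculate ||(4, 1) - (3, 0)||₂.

√(Σ(x_i - y_i)²) = √((4 - 3)² + (1 - 0)²)
= √(1² + 1²) = √(1 + 1) = √2 ≈ 1.4142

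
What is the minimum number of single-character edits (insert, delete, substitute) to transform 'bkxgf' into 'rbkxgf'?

Let D[i][j] be the edit distance between the first i characters of 'bkxgf' and the first j characters of 'rbkxgf', with D[i][0] = i, D[0][j] = j, and D[i][j] = D[i-1][j-1] if the characters match, else 1 + min(D[i-1][j], D[i][j-1], D[i-1][j-1]). Filling the table (rows: prefixes of 'bkxgf', columns: prefixes of 'rbkxgf'):
     ε  r  b  k  x  g  f
  ε  0  1  2  3  4  5  6
  b  1  1  1  2  3  4  5
  k  2  2  2  1  2  3  4
  x  3  3  3  2  1  2  3
  g  4  4  4  3  2  1  2
  f  5  5  5  4  3  2  1
The bottom-right entry gives D[5][6] = 1, so no sequence of fewer than 1 edit works. Backtracking through the table gives one optimal edit sequence (1 edit):
  bkxgf → rbkxgf (ins r @1)
Edit distance = 1.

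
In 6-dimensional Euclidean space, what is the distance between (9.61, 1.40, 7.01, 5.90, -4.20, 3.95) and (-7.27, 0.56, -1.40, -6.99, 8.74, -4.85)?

√(Σ(x_i - y_i)²) = √((9.61 - (-7.27))² + (1.4 - 0.56)² + (7.01 - (-1.4))² + (5.9 - (-6.99))² + (-4.2 - 8.74)² + (3.95 - (-4.85))²)
= √(16.88² + 0.84² + 8.41² + 12.89² + (-12.94)² + 8.8²) = √(284.9344 + 0.7056 + 70.7281 + 166.1521 + 167.4436 + 77.44) = √767.4038 ≈ 27.7021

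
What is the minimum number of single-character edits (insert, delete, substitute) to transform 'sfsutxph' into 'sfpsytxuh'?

Let D[i][j] be the edit distance between the first i characters of 'sfsutxph' and the first j characters of 'sfpsytxuh', with D[i][0] = i, D[0][j] = j, and D[i][j] = D[i-1][j-1] if the characters match, else 1 + min(D[i-1][j], D[i][j-1], D[i-1][j-1]). Filling the table (rows: prefixes of 'sfsutxph', columns: prefixes of 'sfpsytxuh'):
     ε  s  f  p  s  y  t  x  u  h
  ε  0  1  2  3  4  5  6  7  8  9
  s  1  0  1  2  3  4  5  6  7  8
  f  2  1  0  1  2  3  4  5  6  7
  s  3  2  1  1  1  2  3  4  5  6
  u  4  3  2  2  2  2  3  4  4  5
  t  5  4  3  3  3  3  2  3  4  5
  x  6  5  4  4  4  4  3  2  3  4
  p  7  6  5  4  5  5  4  3  3  4
  h  8  7  6  5  5  6  5  4  4  3
The bottom-right entry gives D[8][9] = 3, so no sequence of fewer than 3 edits works. Backtracking through the table gives one optimal edit sequence (3 edits):
  sfsutxph → sfpsutxph (ins p @3)
  sfpsutxph → sfpsytxph (sub u→y @5)
  sfpsytxph → sfpsytxuh (sub p→u @8)
Edit distance = 3.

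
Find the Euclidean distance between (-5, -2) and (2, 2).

√(Σ(x_i - y_i)²) = √((-5 - 2)² + (-2 - 2)²)
= √((-7)² + (-4)²) = √(49 + 16) = √65 ≈ 8.0623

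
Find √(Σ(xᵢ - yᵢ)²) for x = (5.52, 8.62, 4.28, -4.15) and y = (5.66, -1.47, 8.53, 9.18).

√(Σ(x_i - y_i)²) = √((5.52 - 5.66)² + (8.62 - (-1.47))² + (4.28 - 8.53)² + (-4.15 - 9.18)²)
= √((-0.14)² + 10.09² + (-4.25)² + (-13.33)²) = √(0.0196 + 101.8081 + 18.0625 + 177.6889) = √297.5791 ≈ 17.2505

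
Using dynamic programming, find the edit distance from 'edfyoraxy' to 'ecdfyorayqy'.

Let D[i][j] be the edit distance between the first i characters of 'edfyoraxy' and the first j characters of 'ecdfyorayqy', with D[i][0] = i, D[0][j] = j, and D[i][j] = D[i-1][j-1] if the characters match, else 1 + min(D[i-1][j], D[i][j-1], D[i-1][j-1]). Filling the table (rows: prefixes of 'edfyoraxy', columns: prefixes of 'ecdfyorayqy'):
     ε  e  c  d  f  y  o  r  a  y  q  y
  ε  0  1  2  3  4  5  6  7  8  9 10 11
  e  1  0  1  2  3  4  5  6  7  8  9 10
  d  2  1  1  1  2  3  4  5  6  7  8  9
  f  3  2  2  2  1  2  3  4  5  6  7  8
  y  4  3  3  3  2  1  2  3  4  5  6  7
  o  5  4  4  4  3  2  1  2  3  4  5  6
  r  6  5  5  5  4  3  2  1  2  3  4  5
  a  7  6  6  6  5  4  3  2  1  2  3  4
  x  8  7  7  7  6  5  4  3  2  2  3  4
  y  9  8  8  8  7  6  5  4  3  2  3  3
The bottom-right entry gives D[9][11] = 3, so no sequence of fewer than 3 edits works. Backtracking through the table gives one optimal edit sequence (3 edits):
  edfyoraxy → ecdfyoraxy (ins c @2)
  ecdfyoraxy → ecdfyorayxy (ins y @9)
  ecdfyorayxy → ecdfyorayqy (sub x→q @10)
Edit distance = 3.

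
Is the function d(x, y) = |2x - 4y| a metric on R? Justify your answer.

No. d fails symmetry: d(9, 7) = |2·9 - 4·7| = |-10| = 10, but d(7, 9) = |2·7 - 4·9| = |-22| = 22. Since 10 ≠ 22, d(x,y) ≠ d(y,x) in general.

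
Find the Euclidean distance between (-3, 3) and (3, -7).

√(Σ(x_i - y_i)²) = √((-3 - 3)² + (3 - (-7))²)
= √((-6)² + 10²) = √(36 + 100) = √136 ≈ 11.6619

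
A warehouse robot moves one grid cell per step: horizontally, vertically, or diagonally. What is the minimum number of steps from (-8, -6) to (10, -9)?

max(|x_i - y_i|) = max(|-8 - 10|, |-6 - (-9)|) = max(18, 3) = 18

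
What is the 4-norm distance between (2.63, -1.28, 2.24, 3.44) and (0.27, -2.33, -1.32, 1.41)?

(Σ|x_i - y_i|^4)^(1/4) = (|2.63 - 0.27|^4 + |-1.28 - (-2.33)|^4 + |2.24 - (-1.32)|^4 + |3.44 - 1.41|^4)^(1/4)
= (2.36^4 + 1.05^4 + 3.56^4 + 2.03^4)^(1/4) ≈ (31.0204 + 1.2155 + 160.6201 + 16.9818)^(1/4) = (209.8378)^(1/4) ≈ 3.806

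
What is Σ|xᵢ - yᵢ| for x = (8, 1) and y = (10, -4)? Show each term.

Σ|x_i - y_i| = |8 - 10| + |1 - (-4)| = 2 + 5 = 7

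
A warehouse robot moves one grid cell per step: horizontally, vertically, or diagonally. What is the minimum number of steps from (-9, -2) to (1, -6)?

max(|x_i - y_i|) = max(|-9 - 1|, |-2 - (-6)|) = max(10, 4) = 10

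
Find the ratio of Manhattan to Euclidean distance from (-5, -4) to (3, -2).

L1 = |-5 - 3| + |-4 - (-2)| = 8 + 2 = 10
L2 = √(8² + 2²) = √68 ≈ 8.2462
L1 ≥ L2 always (equality iff movement is along one axis); L1 > L2 here.
Ratio L1/L2 = 10/√68 ≈ 1.2127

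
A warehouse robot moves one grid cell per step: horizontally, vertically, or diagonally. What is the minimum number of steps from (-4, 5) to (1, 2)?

max(|x_i - y_i|) = max(|-4 - 1|, |5 - 2|) = max(5, 3) = 5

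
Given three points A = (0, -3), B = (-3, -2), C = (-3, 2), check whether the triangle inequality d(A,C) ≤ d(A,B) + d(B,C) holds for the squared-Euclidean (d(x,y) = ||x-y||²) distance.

d(A,B) = 3² + 1² = 10, d(B,C) = 0² + 4² = 16, d(A,C) = 3² + 5² = 34.
d(A,C) = 34 > 10 + 16 = 26. Triangle inequality is VIOLATED. (Squared-Euclidean is not a metric — this is a counterexample.)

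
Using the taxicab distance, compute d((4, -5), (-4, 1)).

Σ|x_i - y_i| = |4 - (-4)| + |-5 - 1| = 8 + 6 = 14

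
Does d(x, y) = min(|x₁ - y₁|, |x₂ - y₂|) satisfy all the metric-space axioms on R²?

No. d fails identity of indiscernibles: take x = (-3, 0) and y = (-3, 4). Then d(x,y) = min(|-3 - (-3)|, |0 - 4|) = min(0, 4) = 0, yet x ≠ y.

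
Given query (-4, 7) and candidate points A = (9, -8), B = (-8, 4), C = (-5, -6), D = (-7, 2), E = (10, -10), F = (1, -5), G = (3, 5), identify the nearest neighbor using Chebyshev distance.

Distances: d(A) = 15, d(B) = 4, d(C) = 13, d(D) = 5, d(E) = 17, d(F) = 12, d(G) = 7. Nearest: B = (-8, 4) with distance 4.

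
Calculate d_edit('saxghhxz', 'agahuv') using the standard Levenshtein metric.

Let D[i][j] be the edit distance between the first i characters of 'saxghhxz' and the first j characters of 'agahuv', with D[i][0] = i, D[0][j] = j, and D[i][j] = D[i-1][j-1] if the characters match, else 1 + min(D[i-1][j], D[i][j-1], D[i-1][j-1]). Filling the table (rows: prefixes of 'saxghhxz', columns: prefixes of 'agahuv'):
     ε  a  g  a  h  u  v
  ε  0  1  2  3  4  5  6
  s  1  1  2  3  4  5  6
  a  2  1  2  2  3  4  5
  x  3  2  2  3  3  4  5
  g  4  3  2  3  4  4  5
  h  5  4  3  3  3  4  5
  h  6  5  4  4  3  4  5
  x  7  6  5  5  4  4  5
  z  8  7  6  6  5  5  5
The bottom-right entry gives D[8][6] = 5, so no sequence of fewer than 5 edits works. Backtracking through the table gives one optimal edit sequence (5 edits):
  saxghhxz → axghhxz (del s @1)
  axghhxz → aghhxz (del x @2)
  aghhxz → agahxz (sub h→a @3)
  agahxz → agahuz (sub x→u @5)
  agahuz → agahuv (sub z→v @6)
Edit distance = 5.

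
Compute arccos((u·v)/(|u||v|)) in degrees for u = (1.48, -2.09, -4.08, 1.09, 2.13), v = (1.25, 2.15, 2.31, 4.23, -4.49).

With u = (1.48, -2.09, -4.08, 1.09, 2.13), v = (1.25, 2.15, 2.31, 4.23, -4.49):
u·v = 1.48·1.25 + (-2.09)·2.15 + (-4.08)·2.31 + 1.09·4.23 + 2.13·(-4.49) = 1.85 + (-4.4935) + (-9.4248) + 4.6107 + (-9.5637) = -17.0213.
|u| = √(1.48² + (-2.09)² + (-4.08)² + 1.09² + 2.13²) = √(2.1904 + 4.3681 + 16.6464 + 1.1881 + 4.5369) = √28.9299, |v| = √(1.25² + 2.15² + 2.31² + 4.23² + (-4.49)²) = √(1.5625 + 4.6225 + 5.3361 + 17.8929 + 20.1601) = √49.5741.
cos θ = (u·v)/(|u||v|) = -17.0213/(√28.9299·√49.5741) ≈ -0.449461
θ = arccos(-0.449461) ≈ 116.71°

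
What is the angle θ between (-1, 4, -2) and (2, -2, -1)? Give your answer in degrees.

With u = (-1, 4, -2), v = (2, -2, -1):
u·v = (-1)·2 + 4·(-2) + (-2)·(-1) = (-2) + (-8) + 2 = -8.
|u| = √((-1)² + 4² + (-2)²) = √21, |v| = √(2² + (-2)² + (-1)²) = √9, so |u||v| = √(21·9) = √189.
cos θ = (u·v)/(|u||v|) = -8/√189 ≈ -0.581914
θ = arccos(-0.581914) ≈ 125.59°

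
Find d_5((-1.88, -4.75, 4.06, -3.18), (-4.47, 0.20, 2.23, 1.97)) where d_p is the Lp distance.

(Σ|x_i - y_i|^5)^(1/5) = (|-1.88 - (-4.47)|^5 + |-4.75 - 0.2|^5 + |4.06 - 2.23|^5 + |-3.18 - 1.97|^5)^(1/5)
= (2.59^5 + 4.95^5 + 1.83^5 + 5.15^5)^(1/5) ≈ (116.5464 + 2971.8439 + 20.5237 + 3622.7315)^(1/5) = (6731.6455)^(1/5) ≈ 5.8294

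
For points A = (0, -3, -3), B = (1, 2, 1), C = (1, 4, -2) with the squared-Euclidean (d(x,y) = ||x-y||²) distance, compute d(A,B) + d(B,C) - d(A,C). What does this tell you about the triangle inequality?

d(A,B) = 1² + 5² + 4² = 42, d(B,C) = 0² + 2² + 3² = 13, d(A,C) = 1² + 7² + 1² = 51.
d(A,B) + d(B,C) - d(A,C) = 42 + 13 - 51 = 55 - 51 = 4. This is ≥ 0, so the triangle inequality holds for these points.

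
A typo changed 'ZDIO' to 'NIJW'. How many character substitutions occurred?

Differing positions: 1, 2, 3, 4. Hamming distance = 4.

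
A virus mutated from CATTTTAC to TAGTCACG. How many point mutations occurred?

Differing positions: 1, 3, 5, 6, 7, 8. Hamming distance = 6.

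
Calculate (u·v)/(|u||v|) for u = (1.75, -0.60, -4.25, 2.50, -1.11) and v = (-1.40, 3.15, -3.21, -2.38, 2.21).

With u = (1.75, -0.60, -4.25, 2.50, -1.11), v = (-1.40, 3.15, -3.21, -2.38, 2.21):
u·v = 1.75·(-1.4) + (-0.6)·3.15 + (-4.25)·(-3.21) + 2.5·(-2.38) + (-1.11)·2.21 = (-2.45) + (-1.89) + 13.6425 + (-5.95) + (-2.4531) = 0.8994.
|u| = √(1.75² + (-0.6)² + (-4.25)² + 2.5² + (-1.11)²) = √(3.0625 + 0.36 + 18.0625 + 6.25 + 1.2321) = √28.9671, |v| = √((-1.4)² + 3.15² + (-3.21)² + (-2.38)² + 2.21²) = √(1.96 + 9.9225 + 10.3041 + 5.6644 + 4.8841) = √32.7351.
cos θ = (u·v)/(|u||v|) = 0.8994/(√28.9671·√32.7351) ≈ 0.0292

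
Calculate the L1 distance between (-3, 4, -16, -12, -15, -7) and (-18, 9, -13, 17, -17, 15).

Σ|x_i - y_i| = |-3 - (-18)| + |4 - 9| + |-16 - (-13)| + |-12 - 17| + |-15 - (-17)| + |-7 - 15| = 15 + 5 + 3 + 29 + 2 + 22 = 76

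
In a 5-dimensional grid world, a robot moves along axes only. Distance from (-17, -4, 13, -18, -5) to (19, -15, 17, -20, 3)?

Σ|x_i - y_i| = |-17 - 19| + |-4 - (-15)| + |13 - 17| + |-18 - (-20)| + |-5 - 3| = 36 + 11 + 4 + 2 + 8 = 61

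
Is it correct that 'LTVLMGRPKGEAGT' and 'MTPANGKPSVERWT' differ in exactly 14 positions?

Differing positions: 1, 3, 4, 5, 7, 9, 10, 12, 13. Hamming distance = 9, so the claim that d_H = 14 is false.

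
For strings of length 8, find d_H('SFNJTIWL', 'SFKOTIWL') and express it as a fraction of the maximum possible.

Differing positions: 3, 4. Hamming distance = 2. The maximum possible Hamming distance for length-8 strings is 8, so d_H/8 = 2/8 = 0.25.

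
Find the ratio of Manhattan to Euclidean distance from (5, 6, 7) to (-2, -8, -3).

L1 = |5 - (-2)| + |6 - (-8)| + |7 - (-3)| = 7 + 14 + 10 = 31
L2 = √(7² + 14² + 10²) = √345 ≈ 18.5742
L1 ≥ L2 always (equality iff movement is along one axis); L1 > L2 here.
Ratio L1/L2 = 31/√345 ≈ 1.669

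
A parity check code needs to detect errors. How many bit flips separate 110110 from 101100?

Differing positions: 2, 3, 5. Hamming distance = 3.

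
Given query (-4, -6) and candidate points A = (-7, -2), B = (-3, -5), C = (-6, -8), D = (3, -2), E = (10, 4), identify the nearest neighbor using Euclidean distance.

Distances: d(A) = 5, d(B) ≈ 1.4142, d(C) ≈ 2.8284, d(D) ≈ 8.0623, d(E) ≈ 17.2047. Nearest: B = (-3, -5) with distance 1.4142.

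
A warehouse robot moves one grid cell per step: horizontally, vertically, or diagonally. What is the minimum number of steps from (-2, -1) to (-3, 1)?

max(|x_i - y_i|) = max(|-2 - (-3)|, |-1 - 1|) = max(1, 2) = 2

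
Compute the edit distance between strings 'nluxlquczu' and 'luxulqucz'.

Let D[i][j] be the edit distance between the first i characters of 'nluxlquczu' and the first j characters of 'luxulqucz', with D[i][0] = i, D[0][j] = j, and D[i][j] = D[i-1][j-1] if the characters match, else 1 + min(D[i-1][j], D[i][j-1], D[i-1][j-1]). Filling the table (rows: prefixes of 'nluxlquczu', columns: prefixes of 'luxulqucz'):
     ε  l  u  x  u  l  q  u  c  z
  ε  0  1  2  3  4  5  6  7  8  9
  n  1  1  2  3  4  5  6  7  8  9
  l  2  1  2  3  4  4  5  6  7  8
  u  3  2  1  2  3  4  5  5  6  7
  x  4  3  2  1  2  3  4  5  6  7
  l  5  4  3  2  2  2  3  4  5  6
  q  6  5  4  3  3  3  2  3  4  5
  u  7  6  5  4  3  4  3  2  3  4
  c  8  7  6  5  4  4  4  3  2  3
  z  9  8  7  6  5  5  5  4  3  2
  u 10  9  8  7  6  6  6  5  4  3
The bottom-right entry gives D[10][9] = 3, so no sequence of fewer than 3 edits works. Backtracking through the table gives one optimal edit sequence (3 edits):
  nluxlquczu → luxlquczu (del n @1)
  luxlquczu → luxulquczu (ins u @4)
  luxulquczu → luxulqucz (del u @10)
Edit distance = 3.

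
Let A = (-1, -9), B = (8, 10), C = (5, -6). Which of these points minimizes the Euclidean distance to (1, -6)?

Distances: d(A) ≈ 3.6056, d(B) ≈ 17.4642, d(C) = 4. Nearest: A = (-1, -9) with distance 3.6056.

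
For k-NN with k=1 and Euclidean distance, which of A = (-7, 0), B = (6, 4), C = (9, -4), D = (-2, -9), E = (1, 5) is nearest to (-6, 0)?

Distances: d(A) = 1, d(B) ≈ 12.6491, d(C) ≈ 15.5242, d(D) ≈ 9.8489, d(E) ≈ 8.6023. Nearest: A = (-7, 0) with distance 1.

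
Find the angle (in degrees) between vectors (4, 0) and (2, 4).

With u = (4, 0), v = (2, 4):
u·v = 4·2 + 0·4 = 8 + 0 = 8.
|u| = √(4² + 0²) = √16, |v| = √(2² + 4²) = √20, so |u||v| = √(16·20) = √320.
cos θ = (u·v)/(|u||v|) = 8/√320 ≈ 0.447214
θ = arccos(0.447214) ≈ 63.43°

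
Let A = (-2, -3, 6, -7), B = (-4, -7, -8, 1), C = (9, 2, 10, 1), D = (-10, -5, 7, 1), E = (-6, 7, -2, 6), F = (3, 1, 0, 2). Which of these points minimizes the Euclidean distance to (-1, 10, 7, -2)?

Distances: d(A) = 14, d(B) ≈ 23.0651, d(C) ≈ 13.4907, d(D) ≈ 17.7482, d(E) ≈ 13.3791, d(F) ≈ 12.7279. Nearest: F = (3, 1, 0, 2) with distance 12.7279.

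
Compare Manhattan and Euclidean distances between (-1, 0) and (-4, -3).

L1 = |-1 - (-4)| + |0 - (-3)| = 3 + 3 = 6
L2 = √(3² + 3²) = √18 ≈ 4.2426
L1 ≥ L2 always (equality iff movement is along one axis); L1 > L2 here.
Ratio L1/L2 = 6/√18 ≈ 1.4142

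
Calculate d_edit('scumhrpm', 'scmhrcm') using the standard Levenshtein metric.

Let D[i][j] be the edit distance between the first i characters of 'scumhrpm' and the first j characters of 'scmhrcm', with D[i][0] = i, D[0][j] = j, and D[i][j] = D[i-1][j-1] if the characters match, else 1 + min(D[i-1][j], D[i][j-1], D[i-1][j-1]). Filling the table (rows: prefixes of 'scumhrpm', columns: prefixes of 'scmhrcm'):
     ε  s  c  m  h  r  c  m
  ε  0  1  2  3  4  5  6  7
  s  1  0  1  2  3  4  5  6
  c  2  1  0  1  2  3  4  5
  u  3  2  1  1  2  3  4  5
  m  4  3  2  1  2  3  4  4
  h  5  4  3  2  1  2  3  4
  r  6  5  4  3  2  1  2  3
  p  7  6  5  4  3  2  2  3
  m  8  7  6  5  4  3  3  2
The bottom-right entry gives D[8][7] = 2, so no sequence of fewer than 2 edits works. Backtracking through the table gives one optimal edit sequence (2 edits):
  scumhrpm → scmhrpm (del u @3)
  scmhrpm → scmhrcm (sub p→c @6)
Edit distance = 2.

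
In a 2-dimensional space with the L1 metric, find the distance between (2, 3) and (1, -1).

Σ|x_i - y_i| = |2 - 1| + |3 - (-1)| = 1 + 4 = 5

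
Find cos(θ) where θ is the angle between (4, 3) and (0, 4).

With u = (4, 3), v = (0, 4):
u·v = 4·0 + 3·4 = 0 + 12 = 12.
|u| = √(4² + 3²) = √25, |v| = √(0² + 4²) = √16, so |u||v| = √(25·16) = √400 = 20.
cos θ = (u·v)/(|u||v|) = 12/20 = 0.6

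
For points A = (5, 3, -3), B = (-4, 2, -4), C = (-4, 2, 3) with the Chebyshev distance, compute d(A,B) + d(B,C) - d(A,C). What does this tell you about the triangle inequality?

d(A,B) = max(9, 1, 1) = 9, d(B,C) = max(0, 0, 7) = 7, d(A,C) = max(9, 1, 6) = 9.
d(A,B) + d(B,C) - d(A,C) = 9 + 7 - 9 = 16 - 9 = 7. This is ≥ 0, so the triangle inequality holds for these points.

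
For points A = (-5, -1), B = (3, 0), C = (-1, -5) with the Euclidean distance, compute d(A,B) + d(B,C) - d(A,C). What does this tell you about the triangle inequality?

d(A,B) = √(8² + 1²) = √65 ≈ 8.0623, d(B,C) = √(4² + 5²) = √41 ≈ 6.4031, d(A,C) = √(4² + 4²) = √32 ≈ 5.6569.
d(A,B) + d(B,C) - d(A,C) = 8.0623 + 6.4031 - 5.6569 = 14.4654 - 5.6569 = 8.8085 (to 4 decimal places). This is ≥ 0, so the triangle inequality holds for these points.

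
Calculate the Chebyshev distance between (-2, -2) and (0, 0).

max(|x_i - y_i|) = max(|-2 - 0|, |-2 - 0|) = max(2, 2) = 2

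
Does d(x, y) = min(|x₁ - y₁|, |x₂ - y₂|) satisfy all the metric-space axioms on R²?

No. d fails identity of indiscernibles: take x = (-5, 0) and y = (-5, 3). Then d(x,y) = min(|-5 - (-5)|, |0 - 3|) = min(0, 3) = 0, yet x ≠ y.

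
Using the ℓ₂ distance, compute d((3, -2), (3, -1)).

(Σ|x_i - y_i|^2)^(1/2) = (|3 - 3|^2 + |-2 - (-1)|^2)^(1/2)
= (0^2 + 1^2)^(1/2) = (0 + 1)^(1/2) = (1)^(1/2) = 1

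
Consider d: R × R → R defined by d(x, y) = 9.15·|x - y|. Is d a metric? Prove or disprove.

Yes. Since |x - y| is a metric on R and 9.15 > 0, the positive scalar multiple 9.15·|x - y| is also a metric: scaling by a positive constant preserves non-negativity, identity (d=0 ⟺ |x-y|=0 ⟺ x=y), symmetry, and the triangle inequality.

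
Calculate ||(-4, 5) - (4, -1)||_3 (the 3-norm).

(Σ|x_i - y_i|^3)^(1/3) = (|-4 - 4|^3 + |5 - (-1)|^3)^(1/3)
= (8^3 + 6^3)^(1/3) = (512 + 216)^(1/3) = (728)^(1/3) ≈ 8.9959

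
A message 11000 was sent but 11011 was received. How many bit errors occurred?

Differing positions: 4, 5. Hamming distance = 2.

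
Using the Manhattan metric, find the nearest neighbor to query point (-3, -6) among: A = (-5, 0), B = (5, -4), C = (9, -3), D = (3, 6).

Distances: d(A) = 8, d(B) = 10, d(C) = 15, d(D) = 18. Nearest: A = (-5, 0) with distance 8.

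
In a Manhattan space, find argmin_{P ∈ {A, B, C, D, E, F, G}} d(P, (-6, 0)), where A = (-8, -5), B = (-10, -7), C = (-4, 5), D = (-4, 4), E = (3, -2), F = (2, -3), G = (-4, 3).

Distances: d(A) = 7, d(B) = 11, d(C) = 7, d(D) = 6, d(E) = 11, d(F) = 11, d(G) = 5. Nearest: G = (-4, 3) with distance 5.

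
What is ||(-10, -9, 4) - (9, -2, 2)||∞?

max(|x_i - y_i|) = max(|-10 - 9|, |-9 - (-2)|, |4 - 2|) = max(19, 7, 2) = 19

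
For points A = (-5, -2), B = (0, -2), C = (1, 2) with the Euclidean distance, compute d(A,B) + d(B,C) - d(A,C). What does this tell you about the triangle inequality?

d(A,B) = √(5² + 0²) = √25 = 5, d(B,C) = √(1² + 4²) = √17 ≈ 4.1231, d(A,C) = √(6² + 4²) = √52 ≈ 7.2111.
d(A,B) + d(B,C) - d(A,C) = 5 + 4.1231 - 7.2111 = 9.1231 - 7.2111 = 1.912 (to 4 decimal places). This is ≥ 0, so the triangle inequality holds for these points.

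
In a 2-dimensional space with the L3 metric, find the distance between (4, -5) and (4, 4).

(Σ|x_i - y_i|^3)^(1/3) = (|4 - 4|^3 + |-5 - 4|^3)^(1/3)
= (0^3 + 9^3)^(1/3) = (0 + 729)^(1/3) = (729)^(1/3) = 9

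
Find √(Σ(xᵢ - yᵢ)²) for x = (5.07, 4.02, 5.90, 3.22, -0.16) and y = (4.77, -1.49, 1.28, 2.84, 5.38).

√(Σ(x_i - y_i)²) = √((5.07 - 4.77)² + (4.02 - (-1.49))² + (5.9 - 1.28)² + (3.22 - 2.84)² + (-0.16 - 5.38)²)
= √(0.3² + 5.51² + 4.62² + 0.38² + (-5.54)²) = √(0.09 + 30.3601 + 21.3444 + 0.1444 + 30.6916) = √82.6305 ≈ 9.0901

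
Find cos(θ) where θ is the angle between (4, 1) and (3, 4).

With u = (4, 1), v = (3, 4):
u·v = 4·3 + 1·4 = 12 + 4 = 16.
|u| = √(4² + 1²) = √17, |v| = √(3² + 4²) = √25, so |u||v| = √(17·25) = √425.
cos θ = (u·v)/(|u||v|) = 16/√425 ≈ 0.7761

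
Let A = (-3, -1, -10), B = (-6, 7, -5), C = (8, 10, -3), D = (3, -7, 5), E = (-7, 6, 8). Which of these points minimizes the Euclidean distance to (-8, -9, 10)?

Distances: d(A) ≈ 22.1133, d(B) ≈ 22.0227, d(C) ≈ 28.0357, d(D) ≈ 12.2474, d(E) ≈ 15.1658. Nearest: D = (3, -7, 5) with distance 12.2474.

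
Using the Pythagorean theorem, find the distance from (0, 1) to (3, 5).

√(Σ(x_i - y_i)²) = √((0 - 3)² + (1 - 5)²)
= √((-3)² + (-4)²) = √(9 + 16) = √25 = 5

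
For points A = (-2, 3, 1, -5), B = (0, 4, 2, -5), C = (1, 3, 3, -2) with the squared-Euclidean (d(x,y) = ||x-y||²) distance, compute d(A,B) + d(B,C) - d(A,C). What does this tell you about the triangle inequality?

d(A,B) = 2² + 1² + 1² + 0² = 6, d(B,C) = 1² + 1² + 1² + 3² = 12, d(A,C) = 3² + 0² + 2² + 3² = 22.
d(A,B) + d(B,C) - d(A,C) = 6 + 12 - 22 = 18 - 22 = -4. This is < 0, so the triangle inequality FAILS for these points (squared-Euclidean is not a metric).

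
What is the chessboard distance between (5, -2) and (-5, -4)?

max(|x_i - y_i|) = max(|5 - (-5)|, |-2 - (-4)|) = max(10, 2) = 10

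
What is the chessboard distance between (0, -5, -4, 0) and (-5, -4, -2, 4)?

max(|x_i - y_i|) = max(|0 - (-5)|, |-5 - (-4)|, |-4 - (-2)|, |0 - 4|) = max(5, 1, 2, 4) = 5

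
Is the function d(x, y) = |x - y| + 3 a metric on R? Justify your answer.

No. d fails identity of indiscernibles (specifically d(x,x) = 0): d(-7, -7) = |-7 - (-7)| + 3 = 0 + 3 = 3 ≠ 0.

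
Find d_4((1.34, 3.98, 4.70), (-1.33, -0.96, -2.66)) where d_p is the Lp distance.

(Σ|x_i - y_i|^4)^(1/4) = (|1.34 - (-1.33)|^4 + |3.98 - (-0.96)|^4 + |4.7 - (-2.66)|^4)^(1/4)
= (2.67^4 + 4.94^4 + 7.36^4)^(1/4) ≈ (50.8212 + 595.5357 + 2934.3456)^(1/4) = (3580.7025)^(1/4) ≈ 7.7356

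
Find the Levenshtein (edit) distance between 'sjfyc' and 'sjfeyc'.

Let D[i][j] be the edit distance between the first i characters of 'sjfyc' and the first j characters of 'sjfeyc', with D[i][0] = i, D[0][j] = j, and D[i][j] = D[i-1][j-1] if the characters match, else 1 + min(D[i-1][j], D[i][j-1], D[i-1][j-1]). Filling the table (rows: prefixes of 'sjfyc', columns: prefixes of 'sjfeyc'):
     ε  s  j  f  e  y  c
  ε  0  1  2  3  4  5  6
  s  1  0  1  2  3  4  5
  j  2  1  0  1  2  3  4
  f  3  2  1  0  1  2  3
  y  4  3  2  1  1  1  2
  c  5  4  3  2  2  2  1
The bottom-right entry gives D[5][6] = 1, so no sequence of fewer than 1 edit works. Backtracking through the table gives one optimal edit sequence (1 edit):
  sjfyc → sjfeyc (ins e @4)
Edit distance = 1.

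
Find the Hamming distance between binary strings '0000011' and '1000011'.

Differing positions: 1. Hamming distance = 1.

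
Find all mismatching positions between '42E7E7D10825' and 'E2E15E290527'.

Differing positions: 1, 4, 5, 6, 7, 8, 10, 12. Hamming distance = 8.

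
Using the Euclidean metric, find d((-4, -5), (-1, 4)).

√(Σ(x_i - y_i)²) = √((-4 - (-1))² + (-5 - 4)²)
= √((-3)² + (-9)²) = √(9 + 81) = √90 ≈ 9.4868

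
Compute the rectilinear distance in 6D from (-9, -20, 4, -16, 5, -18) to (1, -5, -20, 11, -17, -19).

Σ|x_i - y_i| = |-9 - 1| + |-20 - (-5)| + |4 - (-20)| + |-16 - 11| + |5 - (-17)| + |-18 - (-19)| = 10 + 15 + 24 + 27 + 22 + 1 = 99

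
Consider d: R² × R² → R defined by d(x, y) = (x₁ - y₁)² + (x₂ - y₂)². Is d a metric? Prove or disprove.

No. The squared Euclidean distance fails the triangle inequality. Counterexample: x = (0, 0), y = (3, 2), z = (6, 4). d(x,z) = 6² + 4² = 52, but d(x,y) + d(y,z) = (3² + 2²) + (3² + 2²) = 13 + 13 = 26. Since 52 > 26, the triangle inequality is violated. (Note: √d, the ordinary Euclidean distance, IS a metric.)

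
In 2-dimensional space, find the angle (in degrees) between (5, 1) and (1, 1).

With u = (5, 1), v = (1, 1):
u·v = 5·1 + 1·1 = 5 + 1 = 6.
|u| = √(5² + 1²) = √26, |v| = √(1² + 1²) = √2, so |u||v| = √(26·2) = √52.
cos θ = (u·v)/(|u||v|) = 6/√52 ≈ 0.83205
θ = arccos(0.83205) ≈ 33.69°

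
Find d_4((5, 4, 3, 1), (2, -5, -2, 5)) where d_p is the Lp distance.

(Σ|x_i - y_i|^4)^(1/4) = (|5 - 2|^4 + |4 - (-5)|^4 + |3 - (-2)|^4 + |1 - 5|^4)^(1/4)
= (3^4 + 9^4 + 5^4 + 4^4)^(1/4) = (81 + 6561 + 625 + 256)^(1/4) = (7523)^(1/4) ≈ 9.3132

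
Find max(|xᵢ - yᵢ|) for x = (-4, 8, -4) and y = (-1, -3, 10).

max(|x_i - y_i|) = max(|-4 - (-1)|, |8 - (-3)|, |-4 - 10|) = max(3, 11, 14) = 14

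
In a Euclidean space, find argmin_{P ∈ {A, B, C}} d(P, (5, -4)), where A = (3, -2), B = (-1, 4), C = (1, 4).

Distances: d(A) ≈ 2.8284, d(B) = 10, d(C) ≈ 8.9443. Nearest: A = (3, -2) with distance 2.8284.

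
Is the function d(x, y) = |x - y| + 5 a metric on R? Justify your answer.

No. d fails identity of indiscernibles (specifically d(x,x) = 0): d(2, 2) = |2 - 2| + 5 = 0 + 5 = 5 ≠ 0.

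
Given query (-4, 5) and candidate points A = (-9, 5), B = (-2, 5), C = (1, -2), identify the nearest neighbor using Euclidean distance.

Distances: d(A) = 5, d(B) = 2, d(C) ≈ 8.6023. Nearest: B = (-2, 5) with distance 2.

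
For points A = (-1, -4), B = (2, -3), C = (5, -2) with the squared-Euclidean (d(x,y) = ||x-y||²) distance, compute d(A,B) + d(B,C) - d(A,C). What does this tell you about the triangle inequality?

d(A,B) = 3² + 1² = 10, d(B,C) = 3² + 1² = 10, d(A,C) = 6² + 2² = 40.
d(A,B) + d(B,C) - d(A,C) = 10 + 10 - 40 = 20 - 40 = -20. This is < 0, so the triangle inequality FAILS for these points (squared-Euclidean is not a metric).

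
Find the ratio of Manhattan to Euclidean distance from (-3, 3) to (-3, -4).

L1 = |-3 - (-3)| + |3 - (-4)| = 0 + 7 = 7
L2 = √(0² + 7²) = √49 = 7
L1 ≥ L2 always (equality iff movement is along one axis); L1 = L2 here (movement is along a single axis).
Ratio L1/L2 = 7/7 = 1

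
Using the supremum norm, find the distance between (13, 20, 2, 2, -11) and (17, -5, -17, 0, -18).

max(|x_i - y_i|) = max(|13 - 17|, |20 - (-5)|, |2 - (-17)|, |2 - 0|, |-11 - (-18)|) = max(4, 25, 19, 2, 7) = 25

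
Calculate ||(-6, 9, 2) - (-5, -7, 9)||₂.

√(Σ(x_i - y_i)²) = √((-6 - (-5))² + (9 - (-7))² + (2 - 9)²)
= √((-1)² + 16² + (-7)²) = √(1 + 256 + 49) = √306 ≈ 17.4929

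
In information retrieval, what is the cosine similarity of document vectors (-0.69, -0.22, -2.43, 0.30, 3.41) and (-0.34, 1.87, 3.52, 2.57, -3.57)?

With u = (-0.69, -0.22, -2.43, 0.30, 3.41), v = (-0.34, 1.87, 3.52, 2.57, -3.57):
u·v = (-0.69)·(-0.34) + (-0.22)·1.87 + (-2.43)·3.52 + 0.3·2.57 + 3.41·(-3.57) = 0.2346 + (-0.4114) + (-8.5536) + 0.771 + (-12.1737) = -20.1331.
|u| = √((-0.69)² + (-0.22)² + (-2.43)² + 0.3² + 3.41²) = √(0.4761 + 0.0484 + 5.9049 + 0.09 + 11.6281) = √18.1475, |v| = √((-0.34)² + 1.87² + 3.52² + 2.57² + (-3.57)²) = √(0.1156 + 3.4969 + 12.3904 + 6.6049 + 12.7449) = √35.3527.
cos θ = (u·v)/(|u||v|) = -20.1331/(√18.1475·√35.3527) ≈ -0.7949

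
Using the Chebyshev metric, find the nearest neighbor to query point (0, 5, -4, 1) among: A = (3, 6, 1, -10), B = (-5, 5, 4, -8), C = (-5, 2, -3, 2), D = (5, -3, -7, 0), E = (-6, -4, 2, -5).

Distances: d(A) = 11, d(B) = 9, d(C) = 5, d(D) = 8, d(E) = 9. Nearest: C = (-5, 2, -3, 2) with distance 5.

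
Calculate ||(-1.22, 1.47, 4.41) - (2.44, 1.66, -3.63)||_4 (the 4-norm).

(Σ|x_i - y_i|^4)^(1/4) = (|-1.22 - 2.44|^4 + |1.47 - 1.66|^4 + |4.41 - (-3.63)|^4)^(1/4)
= (3.66^4 + 0.19^4 + 8.04^4)^(1/4) ≈ (179.4421 + 0.0013 + 4178.5365)^(1/4) = (4357.9799)^(1/4) ≈ 8.125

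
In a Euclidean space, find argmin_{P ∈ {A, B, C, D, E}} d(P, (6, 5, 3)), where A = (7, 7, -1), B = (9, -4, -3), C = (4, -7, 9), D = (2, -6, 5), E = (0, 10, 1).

Distances: d(A) ≈ 4.5826, d(B) ≈ 11.225, d(C) ≈ 13.5647, d(D) ≈ 11.8743, d(E) ≈ 8.0623. Nearest: A = (7, 7, -1) with distance 4.5826.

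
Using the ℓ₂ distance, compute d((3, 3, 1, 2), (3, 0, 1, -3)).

(Σ|x_i - y_i|^2)^(1/2) = (|3 - 3|^2 + |3 - 0|^2 + |1 - 1|^2 + |2 - (-3)|^2)^(1/2)
= (0^2 + 3^2 + 0^2 + 5^2)^(1/2) = (0 + 9 + 0 + 25)^(1/2) = (34)^(1/2) ≈ 5.831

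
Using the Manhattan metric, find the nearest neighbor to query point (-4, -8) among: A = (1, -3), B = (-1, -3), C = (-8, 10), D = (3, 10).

Distances: d(A) = 10, d(B) = 8, d(C) = 22, d(D) = 25. Nearest: B = (-1, -3) with distance 8.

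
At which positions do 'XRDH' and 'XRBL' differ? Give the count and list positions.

Differing positions: 3, 4. Hamming distance = 2.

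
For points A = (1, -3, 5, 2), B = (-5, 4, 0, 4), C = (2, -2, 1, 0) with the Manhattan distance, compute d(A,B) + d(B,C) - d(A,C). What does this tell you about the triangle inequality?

d(A,B) = 6 + 7 + 5 + 2 = 20, d(B,C) = 7 + 6 + 1 + 4 = 18, d(A,C) = 1 + 1 + 4 + 2 = 8.
d(A,B) + d(B,C) - d(A,C) = 20 + 18 - 8 = 38 - 8 = 30. This is ≥ 0, so the triangle inequality holds for these points.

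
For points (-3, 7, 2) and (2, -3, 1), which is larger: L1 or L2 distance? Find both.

L1 = |-3 - 2| + |7 - (-3)| + |2 - 1| = 5 + 10 + 1 = 16
L2 = √(5² + 10² + 1²) = √126 ≈ 11.225
L1 ≥ L2 always (equality iff movement is along one axis); L1 > L2 here.
Ratio L1/L2 = 16/√126 ≈ 1.4254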